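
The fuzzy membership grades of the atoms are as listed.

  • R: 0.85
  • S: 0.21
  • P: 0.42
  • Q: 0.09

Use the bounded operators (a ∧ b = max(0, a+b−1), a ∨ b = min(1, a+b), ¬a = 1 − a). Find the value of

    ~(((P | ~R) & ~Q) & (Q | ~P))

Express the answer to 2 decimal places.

0.85

~R = 1 − 0.85 = 0.15
P | ~R = min(1, a+b) on (0.42, 0.15) = 0.57
~Q = 1 − 0.09 = 0.91
(P | ~R) & ~Q = max(0, a+b−1) on (0.57, 0.91) = 0.48
~P = 1 − 0.42 = 0.58
Q | ~P = min(1, a+b) on (0.09, 0.58) = 0.67
((P | ~R) & ~Q) & (Q | ~P) = max(0, a+b−1) on (0.48, 0.67) = 0.15
~(((P | ~R) & ~Q) & (Q | ~P)) = 1 − 0.15 = 0.85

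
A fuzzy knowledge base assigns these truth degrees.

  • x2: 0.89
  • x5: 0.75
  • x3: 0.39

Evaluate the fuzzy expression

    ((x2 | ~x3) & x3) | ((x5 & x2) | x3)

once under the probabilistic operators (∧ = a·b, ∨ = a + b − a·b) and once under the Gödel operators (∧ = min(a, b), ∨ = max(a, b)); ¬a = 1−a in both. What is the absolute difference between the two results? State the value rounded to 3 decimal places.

Under probabilistic:
  ~x3 = 1 − 0.3900 = 0.6100
  x2 | ~x3 = a + b − a·b on (0.8900, 0.6100) = 0.9571
  (x2 | ~x3) & x3 = a·b on (0.9571, 0.3900) = 0.3733
  x5 & x2 = a·b on (0.7500, 0.8900) = 0.6675
  (x5 & x2) | x3 = a + b − a·b on (0.6675, 0.3900) = 0.7972
  ((x2 | ~x3) & x3) | ((x5 & x2) | x3) = a + b − a·b on (0.3733, 0.7972) = 0.8729
  → value = 0.8729
Under Gödel:
  ~x3 = 1 − 0.39 = 0.61
  x2 | ~x3 = max(a, b) on (0.89, 0.61) = 0.89
  (x2 | ~x3) & x3 = min(a, b) on (0.89, 0.39) = 0.39
  x5 & x2 = min(a, b) on (0.75, 0.89) = 0.75
  (x5 & x2) | x3 = max(a, b) on (0.75, 0.39) = 0.75
  ((x2 | ~x3) & x3) | ((x5 & x2) | x3) = max(a, b) on (0.39, 0.75) = 0.75
  → value = 0.7500
|0.8729 − 0.7500| = 0.123

0.123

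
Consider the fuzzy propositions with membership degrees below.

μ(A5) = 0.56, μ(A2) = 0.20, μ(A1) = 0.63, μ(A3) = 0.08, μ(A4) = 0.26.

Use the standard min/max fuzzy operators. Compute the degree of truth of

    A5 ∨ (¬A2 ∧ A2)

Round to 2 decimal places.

¬A2 = 1 − 0.20 = 0.80
¬A2 ∧ A2 = min(a, b) on (0.80, 0.20) = 0.20
A5 ∨ (¬A2 ∧ A2) = max(a, b) on (0.56, 0.20) = 0.56

0.56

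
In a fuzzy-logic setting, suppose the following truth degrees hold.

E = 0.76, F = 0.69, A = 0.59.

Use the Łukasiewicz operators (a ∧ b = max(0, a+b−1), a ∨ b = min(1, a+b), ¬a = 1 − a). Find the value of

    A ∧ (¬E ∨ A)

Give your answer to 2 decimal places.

0.42

¬E = 1 − 0.76 = 0.24
¬E ∨ A = min(1, a+b) on (0.24, 0.59) = 0.83
A ∧ (¬E ∨ A) = max(0, a+b−1) on (0.59, 0.83) = 0.42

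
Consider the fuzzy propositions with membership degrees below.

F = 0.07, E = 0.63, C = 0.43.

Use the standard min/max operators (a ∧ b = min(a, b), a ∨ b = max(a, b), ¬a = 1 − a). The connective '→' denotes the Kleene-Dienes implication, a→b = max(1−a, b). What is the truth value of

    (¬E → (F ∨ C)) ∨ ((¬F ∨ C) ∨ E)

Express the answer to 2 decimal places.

0.93

¬E = 1 − 0.63 = 0.37
F ∨ C = max(a, b) on (0.07, 0.43) = 0.43
¬E → (F ∨ C)  [Kleene-Dienes: max(1−a, b)] with a=0.37, b=0.43 → 0.63
¬F = 1 − 0.07 = 0.93
¬F ∨ C = max(a, b) on (0.93, 0.43) = 0.93
(¬F ∨ C) ∨ E = max(a, b) on (0.93, 0.63) = 0.93
(¬E → (F ∨ C)) ∨ ((¬F ∨ C) ∨ E) = max(a, b) on (0.63, 0.93) = 0.93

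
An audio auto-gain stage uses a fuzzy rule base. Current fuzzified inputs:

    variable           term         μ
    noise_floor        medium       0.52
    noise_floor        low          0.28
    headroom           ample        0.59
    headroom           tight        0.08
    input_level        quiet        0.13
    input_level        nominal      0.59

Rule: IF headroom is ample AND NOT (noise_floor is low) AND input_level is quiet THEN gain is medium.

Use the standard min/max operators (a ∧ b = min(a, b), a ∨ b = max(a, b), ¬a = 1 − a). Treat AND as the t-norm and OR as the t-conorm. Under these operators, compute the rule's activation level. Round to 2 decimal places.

firing strength: ample=0.59, ¬low=1−0.28=0.72, quiet=0.13; AND[min(a, b)] → w = 0.13

0.13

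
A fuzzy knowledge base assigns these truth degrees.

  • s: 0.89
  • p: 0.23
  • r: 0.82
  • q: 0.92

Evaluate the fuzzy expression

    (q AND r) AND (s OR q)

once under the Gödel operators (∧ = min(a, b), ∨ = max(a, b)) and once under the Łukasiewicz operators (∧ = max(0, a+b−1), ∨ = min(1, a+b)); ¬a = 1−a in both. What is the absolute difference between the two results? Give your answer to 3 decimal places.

0.080

Under Gödel:
  q AND r = min(a, b) on (0.92, 0.82) = 0.82
  s OR q = max(a, b) on (0.89, 0.92) = 0.92
  (q AND r) AND (s OR q) = min(a, b) on (0.82, 0.92) = 0.82
  → value = 0.8200
Under Łukasiewicz:
  q AND r = max(0, a+b−1) on (0.92, 0.82) = 0.74
  s OR q = min(1, a+b) on (0.89, 0.92) = 1.00
  (q AND r) AND (s OR q) = max(0, a+b−1) on (0.74, 1.00) = 0.74
  → value = 0.7400
|0.8200 − 0.7400| = 0.080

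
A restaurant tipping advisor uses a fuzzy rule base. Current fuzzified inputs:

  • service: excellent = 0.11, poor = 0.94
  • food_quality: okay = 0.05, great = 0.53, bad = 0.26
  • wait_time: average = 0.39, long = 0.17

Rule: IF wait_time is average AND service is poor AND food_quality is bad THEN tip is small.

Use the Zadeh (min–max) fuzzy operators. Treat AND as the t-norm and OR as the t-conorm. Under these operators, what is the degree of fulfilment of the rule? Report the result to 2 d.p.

firing strength: average=0.39, poor=0.94, bad=0.26; AND[min(a, b)] → w = 0.26

0.26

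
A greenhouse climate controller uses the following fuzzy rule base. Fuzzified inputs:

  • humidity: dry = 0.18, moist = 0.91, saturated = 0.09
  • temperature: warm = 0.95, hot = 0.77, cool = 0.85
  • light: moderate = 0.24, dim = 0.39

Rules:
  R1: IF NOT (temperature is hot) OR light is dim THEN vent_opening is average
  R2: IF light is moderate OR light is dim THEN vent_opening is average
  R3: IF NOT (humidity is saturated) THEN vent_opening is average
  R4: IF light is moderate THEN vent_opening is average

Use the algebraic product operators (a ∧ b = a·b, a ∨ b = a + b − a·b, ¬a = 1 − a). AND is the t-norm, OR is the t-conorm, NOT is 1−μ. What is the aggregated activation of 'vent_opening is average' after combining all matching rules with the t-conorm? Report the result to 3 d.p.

R1: ¬hot=1−0.77=0.23, dim=0.39; OR[a + b − a·b] → w = 0.5303
R2: moderate=0.24, dim=0.39; OR[a + b − a·b] → w = 0.5364
R3: ¬saturated=1−0.09=0.91 → w = 0.9100
R4: moderate=0.24 → w = 0.2400
Rules with consequent 'average': {R1, R2, R3, R4} → strengths 0.5303, 0.5364, 0.9100, 0.2400
Aggregate via t-conorm [a + b − a·b]: 0.9851

0.985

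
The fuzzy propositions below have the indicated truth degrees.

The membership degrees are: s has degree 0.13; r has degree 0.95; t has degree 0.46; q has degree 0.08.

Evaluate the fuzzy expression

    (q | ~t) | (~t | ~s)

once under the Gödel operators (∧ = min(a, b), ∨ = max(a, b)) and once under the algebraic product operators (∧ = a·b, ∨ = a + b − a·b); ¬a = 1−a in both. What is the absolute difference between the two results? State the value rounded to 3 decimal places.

Under Gödel:
  ~t = 1 − 0.46 = 0.54
  q | ~t = max(a, b) on (0.08, 0.54) = 0.54
  ~t = 1 − 0.46 = 0.54
  ~s = 1 − 0.13 = 0.87
  ~t | ~s = max(a, b) on (0.54, 0.87) = 0.87
  (q | ~t) | (~t | ~s) = max(a, b) on (0.54, 0.87) = 0.87
  → value = 0.8700
Under algebraic product:
  ~t = 1 − 0.4600 = 0.5400
  q | ~t = a + b − a·b on (0.0800, 0.5400) = 0.5768
  ~t = 1 − 0.4600 = 0.5400
  ~s = 1 − 0.1300 = 0.8700
  ~t | ~s = a + b − a·b on (0.5400, 0.8700) = 0.9402
  (q | ~t) | (~t | ~s) = a + b − a·b on (0.5768, 0.9402) = 0.9747
  → value = 0.9747
|0.8700 − 0.9747| = 0.105

0.105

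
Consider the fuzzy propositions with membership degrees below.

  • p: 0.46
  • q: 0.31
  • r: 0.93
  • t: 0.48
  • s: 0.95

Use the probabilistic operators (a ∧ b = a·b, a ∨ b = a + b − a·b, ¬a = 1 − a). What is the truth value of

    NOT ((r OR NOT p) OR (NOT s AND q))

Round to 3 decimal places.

0.032

NOT p = 1 − 0.4600 = 0.5400
r OR NOT p = a + b − a·b on (0.9300, 0.5400) = 0.9678
NOT s = 1 − 0.9500 = 0.0500
NOT s AND q = a·b on (0.0500, 0.3100) = 0.0155
(r OR NOT p) OR (NOT s AND q) = a + b − a·b on (0.9678, 0.0155) = 0.9683
NOT ((r OR NOT p) OR (NOT s AND q)) = 1 − 0.9683 = 0.0317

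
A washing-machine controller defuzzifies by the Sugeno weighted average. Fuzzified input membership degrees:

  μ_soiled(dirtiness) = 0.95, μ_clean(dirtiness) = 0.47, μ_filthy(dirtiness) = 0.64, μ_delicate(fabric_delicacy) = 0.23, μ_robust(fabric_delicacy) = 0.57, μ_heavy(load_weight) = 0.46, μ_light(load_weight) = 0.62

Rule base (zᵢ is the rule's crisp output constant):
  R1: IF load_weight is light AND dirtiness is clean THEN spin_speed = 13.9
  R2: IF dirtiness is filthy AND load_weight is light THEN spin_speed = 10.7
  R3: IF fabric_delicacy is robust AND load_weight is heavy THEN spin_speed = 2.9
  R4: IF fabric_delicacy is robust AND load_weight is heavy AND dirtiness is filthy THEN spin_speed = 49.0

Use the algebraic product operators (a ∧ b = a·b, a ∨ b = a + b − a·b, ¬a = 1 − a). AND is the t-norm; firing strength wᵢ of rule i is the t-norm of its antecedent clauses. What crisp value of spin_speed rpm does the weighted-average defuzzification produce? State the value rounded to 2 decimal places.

15.45

R1 (z=13.9): light=0.62, clean=0.47; AND[a·b] → w = 0.2914
R2 (z=10.7): filthy=0.64, light=0.62; AND[a·b] → w = 0.3968
R3 (z=2.9): robust=0.57, heavy=0.46; AND[a·b] → w = 0.2622
R4 (z=49.0): robust=0.57, heavy=0.46, filthy=0.64; AND[a·b] → w = 0.1678
Weighted average = (0.2914·13.9 + 0.3968·10.7 + 0.2622·2.9 + 0.1678·49.0) / (0.2914 + 0.3968 + 0.2622 + 0.1678)
  = 17.2792 / 1.1182 = 15.45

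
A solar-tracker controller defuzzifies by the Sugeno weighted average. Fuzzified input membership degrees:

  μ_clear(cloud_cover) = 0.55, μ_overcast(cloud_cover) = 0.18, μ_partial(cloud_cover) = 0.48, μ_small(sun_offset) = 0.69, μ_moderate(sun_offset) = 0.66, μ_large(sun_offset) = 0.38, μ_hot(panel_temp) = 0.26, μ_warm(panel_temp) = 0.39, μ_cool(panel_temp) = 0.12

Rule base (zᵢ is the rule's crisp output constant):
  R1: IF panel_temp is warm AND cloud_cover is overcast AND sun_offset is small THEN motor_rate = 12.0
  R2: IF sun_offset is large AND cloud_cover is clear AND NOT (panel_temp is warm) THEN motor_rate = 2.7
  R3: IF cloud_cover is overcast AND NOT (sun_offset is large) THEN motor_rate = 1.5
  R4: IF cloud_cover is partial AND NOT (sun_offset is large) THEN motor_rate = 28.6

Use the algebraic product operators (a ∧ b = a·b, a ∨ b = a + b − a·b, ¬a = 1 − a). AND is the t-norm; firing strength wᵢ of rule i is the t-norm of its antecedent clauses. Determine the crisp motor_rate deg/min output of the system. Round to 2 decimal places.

R1 (z=12.0): warm=0.39, overcast=0.18, small=0.69; AND[a·b] → w = 0.0484
R2 (z=2.7): large=0.38, clear=0.55, ¬warm=1−0.39=0.61; AND[a·b] → w = 0.1275
R3 (z=1.5): overcast=0.18, ¬large=1−0.38=0.62; AND[a·b] → w = 0.1116
R4 (z=28.6): partial=0.48, ¬large=1−0.38=0.62; AND[a·b] → w = 0.2976
Weighted average = (0.0484·12.0 + 0.1275·2.7 + 0.1116·1.5 + 0.2976·28.6) / (0.0484 + 0.1275 + 0.1116 + 0.2976)
  = 9.6042 / 0.5851 = 16.41

16.41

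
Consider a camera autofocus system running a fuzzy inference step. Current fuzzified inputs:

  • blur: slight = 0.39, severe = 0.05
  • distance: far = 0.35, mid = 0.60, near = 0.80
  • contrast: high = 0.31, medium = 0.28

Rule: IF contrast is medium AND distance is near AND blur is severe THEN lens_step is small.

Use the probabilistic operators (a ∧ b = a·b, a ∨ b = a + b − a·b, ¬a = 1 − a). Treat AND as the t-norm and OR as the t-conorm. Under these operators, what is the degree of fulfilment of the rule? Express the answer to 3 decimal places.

firing strength: medium=0.28, near=0.80, severe=0.05; AND[a·b] → w = 0.0112

0.011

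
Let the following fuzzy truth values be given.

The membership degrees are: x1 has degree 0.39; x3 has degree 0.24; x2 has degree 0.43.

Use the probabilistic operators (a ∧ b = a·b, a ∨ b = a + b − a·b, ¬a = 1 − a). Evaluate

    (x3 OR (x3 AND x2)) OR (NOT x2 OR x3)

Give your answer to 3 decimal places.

x3 AND x2 = a·b on (0.2400, 0.4300) = 0.1032
x3 OR (x3 AND x2) = a + b − a·b on (0.2400, 0.1032) = 0.3184
NOT x2 = 1 − 0.4300 = 0.5700
NOT x2 OR x3 = a + b − a·b on (0.5700, 0.2400) = 0.6732
(x3 OR (x3 AND x2)) OR (NOT x2 OR x3) = a + b − a·b on (0.3184, 0.6732) = 0.7773

0.777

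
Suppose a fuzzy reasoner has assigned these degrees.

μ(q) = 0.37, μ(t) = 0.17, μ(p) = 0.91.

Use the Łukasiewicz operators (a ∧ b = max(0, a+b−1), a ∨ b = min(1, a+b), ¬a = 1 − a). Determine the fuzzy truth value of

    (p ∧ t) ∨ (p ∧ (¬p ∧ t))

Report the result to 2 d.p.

p ∧ t = max(0, a+b−1) on (0.91, 0.17) = 0.08
¬p = 1 − 0.91 = 0.09
¬p ∧ t = max(0, a+b−1) on (0.09, 0.17) = 0.00
p ∧ (¬p ∧ t) = max(0, a+b−1) on (0.91, 0.00) = 0.00
(p ∧ t) ∨ (p ∧ (¬p ∧ t)) = min(1, a+b) on (0.08, 0.00) = 0.08

0.08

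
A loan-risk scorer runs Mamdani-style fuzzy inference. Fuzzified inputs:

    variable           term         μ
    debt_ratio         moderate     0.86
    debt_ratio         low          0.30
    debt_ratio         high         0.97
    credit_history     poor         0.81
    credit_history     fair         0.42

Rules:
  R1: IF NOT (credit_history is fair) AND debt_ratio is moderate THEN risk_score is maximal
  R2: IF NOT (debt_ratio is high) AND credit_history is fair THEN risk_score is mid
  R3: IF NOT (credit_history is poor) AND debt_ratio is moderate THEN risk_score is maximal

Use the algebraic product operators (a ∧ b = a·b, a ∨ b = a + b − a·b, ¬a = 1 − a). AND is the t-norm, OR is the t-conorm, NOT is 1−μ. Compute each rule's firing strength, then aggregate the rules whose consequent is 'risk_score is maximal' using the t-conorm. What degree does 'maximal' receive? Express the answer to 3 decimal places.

0.581

R1: ¬fair=1−0.42=0.58, moderate=0.86; AND[a·b] → w = 0.4988
R2: ¬high=1−0.97=0.03, fair=0.42; AND[a·b] → w = 0.0126
R3: ¬poor=1−0.81=0.19, moderate=0.86; AND[a·b] → w = 0.1634
Rules with consequent 'maximal': {R1, R3} → strengths 0.4988, 0.1634
Aggregate via t-conorm [a + b − a·b]: 0.5807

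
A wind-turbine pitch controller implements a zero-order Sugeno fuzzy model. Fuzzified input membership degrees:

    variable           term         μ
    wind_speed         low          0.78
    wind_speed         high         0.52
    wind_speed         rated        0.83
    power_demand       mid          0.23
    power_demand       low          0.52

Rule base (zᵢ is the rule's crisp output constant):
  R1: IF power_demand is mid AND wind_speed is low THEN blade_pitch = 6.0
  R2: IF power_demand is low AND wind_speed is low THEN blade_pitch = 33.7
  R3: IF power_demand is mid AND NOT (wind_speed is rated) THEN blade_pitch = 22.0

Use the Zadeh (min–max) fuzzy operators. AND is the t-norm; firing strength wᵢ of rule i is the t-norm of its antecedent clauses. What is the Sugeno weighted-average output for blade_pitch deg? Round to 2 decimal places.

R1 (z=6.0): mid=0.23, low=0.78; AND[min(a, b)] → w = 0.23
R2 (z=33.7): low=0.52, low=0.78; AND[min(a, b)] → w = 0.52
R3 (z=22.0): mid=0.23, ¬rated=1−0.83=0.17; AND[min(a, b)] → w = 0.17
Weighted average = (0.23·6.0 + 0.52·33.7 + 0.17·22.0) / (0.23 + 0.52 + 0.17)
  = 22.6440 / 0.9200 = 24.61

24.61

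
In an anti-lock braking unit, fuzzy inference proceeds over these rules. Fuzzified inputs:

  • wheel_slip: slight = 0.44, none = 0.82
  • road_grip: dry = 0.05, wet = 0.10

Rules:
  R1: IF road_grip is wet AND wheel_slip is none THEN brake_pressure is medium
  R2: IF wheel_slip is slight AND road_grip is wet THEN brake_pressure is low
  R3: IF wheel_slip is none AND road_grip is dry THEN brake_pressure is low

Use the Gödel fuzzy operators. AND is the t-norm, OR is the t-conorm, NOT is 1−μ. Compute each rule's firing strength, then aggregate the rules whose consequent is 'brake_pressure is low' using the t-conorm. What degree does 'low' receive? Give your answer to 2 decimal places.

0.10

R1: wet=0.10, none=0.82; AND[min(a, b)] → w = 0.10
R2: slight=0.44, wet=0.10; AND[min(a, b)] → w = 0.10
R3: none=0.82, dry=0.05; AND[min(a, b)] → w = 0.05
Rules with consequent 'low': {R2, R3} → strengths 0.10, 0.05
Aggregate via t-conorm [max(a, b)]: 0.10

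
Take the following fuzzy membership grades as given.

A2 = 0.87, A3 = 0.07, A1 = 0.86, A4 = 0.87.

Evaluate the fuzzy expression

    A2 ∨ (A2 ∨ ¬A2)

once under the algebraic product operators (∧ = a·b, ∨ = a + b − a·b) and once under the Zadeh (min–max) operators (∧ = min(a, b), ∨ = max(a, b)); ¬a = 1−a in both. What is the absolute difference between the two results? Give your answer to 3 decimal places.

0.115

Under algebraic product:
  ¬A2 = 1 − 0.8700 = 0.1300
  A2 ∨ ¬A2 = a + b − a·b on (0.8700, 0.1300) = 0.8869
  A2 ∨ (A2 ∨ ¬A2) = a + b − a·b on (0.8700, 0.8869) = 0.9853
  → value = 0.9853
Under Zadeh (min–max):
  ¬A2 = 1 − 0.87 = 0.13
  A2 ∨ ¬A2 = max(a, b) on (0.87, 0.13) = 0.87
  A2 ∨ (A2 ∨ ¬A2) = max(a, b) on (0.87, 0.87) = 0.87
  → value = 0.8700
|0.9853 − 0.8700| = 0.115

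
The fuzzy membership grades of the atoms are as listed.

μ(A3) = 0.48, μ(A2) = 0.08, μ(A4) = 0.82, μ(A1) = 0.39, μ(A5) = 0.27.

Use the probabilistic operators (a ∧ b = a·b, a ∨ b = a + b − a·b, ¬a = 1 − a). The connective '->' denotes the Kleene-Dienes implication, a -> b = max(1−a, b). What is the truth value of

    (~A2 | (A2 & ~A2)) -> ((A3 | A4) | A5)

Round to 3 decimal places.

0.932

~A2 = 1 − 0.0800 = 0.9200
~A2 = 1 − 0.0800 = 0.9200
A2 & ~A2 = a·b on (0.0800, 0.9200) = 0.0736
~A2 | (A2 & ~A2) = a + b − a·b on (0.9200, 0.0736) = 0.9259
A3 | A4 = a + b − a·b on (0.4800, 0.8200) = 0.9064
(A3 | A4) | A5 = a + b − a·b on (0.9064, 0.2700) = 0.9317
(~A2 | (A2 & ~A2)) -> ((A3 | A4) | A5)  [Kleene-Dienes: max(1−a, b)] with a=0.9259, b=0.9317 → 0.9317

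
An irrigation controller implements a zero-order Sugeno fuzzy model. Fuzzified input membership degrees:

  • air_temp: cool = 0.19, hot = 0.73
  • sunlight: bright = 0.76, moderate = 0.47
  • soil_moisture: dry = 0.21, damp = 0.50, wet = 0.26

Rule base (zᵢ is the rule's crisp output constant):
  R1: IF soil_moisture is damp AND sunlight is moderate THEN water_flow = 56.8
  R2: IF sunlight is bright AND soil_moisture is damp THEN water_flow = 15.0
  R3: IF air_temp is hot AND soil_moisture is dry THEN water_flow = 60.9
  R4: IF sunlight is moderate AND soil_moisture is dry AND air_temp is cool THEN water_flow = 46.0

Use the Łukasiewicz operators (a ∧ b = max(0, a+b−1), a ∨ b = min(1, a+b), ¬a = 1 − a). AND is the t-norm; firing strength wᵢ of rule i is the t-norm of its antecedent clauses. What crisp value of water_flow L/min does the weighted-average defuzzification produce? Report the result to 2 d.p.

15.00

R1 (z=56.8): damp=0.50, moderate=0.47; AND[max(0, a+b−1)] → w = 0.00
R2 (z=15.0): bright=0.76, damp=0.50; AND[max(0, a+b−1)] → w = 0.26
R3 (z=60.9): hot=0.73, dry=0.21; AND[max(0, a+b−1)] → w = 0.00
R4 (z=46.0): moderate=0.47, dry=0.21, cool=0.19; AND[max(0, a+b−1)] → w = 0.00
Weighted average = (0.00·56.8 + 0.26·15.0 + 0.00·60.9 + 0.00·46.0) / (0.00 + 0.26 + 0.00 + 0.00)
  = 3.9000 / 0.2600 = 15.00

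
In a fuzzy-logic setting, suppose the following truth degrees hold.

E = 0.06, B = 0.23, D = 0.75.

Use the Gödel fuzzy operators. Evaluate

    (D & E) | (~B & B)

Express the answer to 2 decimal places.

0.23

D & E = min(a, b) on (0.75, 0.06) = 0.06
~B = 1 − 0.23 = 0.77
~B & B = min(a, b) on (0.77, 0.23) = 0.23
(D & E) | (~B & B) = max(a, b) on (0.06, 0.23) = 0.23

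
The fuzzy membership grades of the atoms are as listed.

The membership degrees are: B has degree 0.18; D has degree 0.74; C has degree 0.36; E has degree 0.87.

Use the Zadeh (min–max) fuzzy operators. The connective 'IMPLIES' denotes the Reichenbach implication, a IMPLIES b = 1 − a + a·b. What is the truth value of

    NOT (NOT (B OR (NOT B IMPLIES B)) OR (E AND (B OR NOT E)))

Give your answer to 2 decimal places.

0.33

NOT B = 1 − 0.18 = 0.82
NOT B IMPLIES B  [Reichenbach: 1 − a + a·b] with a=0.82, b=0.18 → 0.33
B OR (NOT B IMPLIES B) = max(a, b) on (0.18, 0.33) = 0.33
NOT (B OR (NOT B IMPLIES B)) = 1 − 0.33 = 0.67
NOT E = 1 − 0.87 = 0.13
B OR NOT E = max(a, b) on (0.18, 0.13) = 0.18
E AND (B OR NOT E) = min(a, b) on (0.87, 0.18) = 0.18
NOT (B OR (NOT B IMPLIES B)) OR (E AND (B OR NOT E)) = max(a, b) on (0.67, 0.18) = 0.67
NOT (NOT (B OR (NOT B IMPLIES B)) OR (E AND (B OR NOT E))) = 1 − 0.67 = 0.33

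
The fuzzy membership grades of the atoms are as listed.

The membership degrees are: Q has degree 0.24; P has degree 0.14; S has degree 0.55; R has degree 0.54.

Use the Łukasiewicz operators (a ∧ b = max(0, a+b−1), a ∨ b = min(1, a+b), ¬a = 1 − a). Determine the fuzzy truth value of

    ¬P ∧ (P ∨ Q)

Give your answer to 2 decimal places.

0.24

¬P = 1 − 0.14 = 0.86
P ∨ Q = min(1, a+b) on (0.14, 0.24) = 0.38
¬P ∧ (P ∨ Q) = max(0, a+b−1) on (0.86, 0.38) = 0.24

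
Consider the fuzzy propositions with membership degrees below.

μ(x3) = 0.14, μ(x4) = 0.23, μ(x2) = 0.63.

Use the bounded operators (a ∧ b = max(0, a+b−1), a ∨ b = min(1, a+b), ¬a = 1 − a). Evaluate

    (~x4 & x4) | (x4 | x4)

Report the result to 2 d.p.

~x4 = 1 − 0.23 = 0.77
~x4 & x4 = max(0, a+b−1) on (0.77, 0.23) = 0.00
x4 | x4 = min(1, a+b) on (0.23, 0.23) = 0.46
(~x4 & x4) | (x4 | x4) = min(1, a+b) on (0.00, 0.46) = 0.46

0.46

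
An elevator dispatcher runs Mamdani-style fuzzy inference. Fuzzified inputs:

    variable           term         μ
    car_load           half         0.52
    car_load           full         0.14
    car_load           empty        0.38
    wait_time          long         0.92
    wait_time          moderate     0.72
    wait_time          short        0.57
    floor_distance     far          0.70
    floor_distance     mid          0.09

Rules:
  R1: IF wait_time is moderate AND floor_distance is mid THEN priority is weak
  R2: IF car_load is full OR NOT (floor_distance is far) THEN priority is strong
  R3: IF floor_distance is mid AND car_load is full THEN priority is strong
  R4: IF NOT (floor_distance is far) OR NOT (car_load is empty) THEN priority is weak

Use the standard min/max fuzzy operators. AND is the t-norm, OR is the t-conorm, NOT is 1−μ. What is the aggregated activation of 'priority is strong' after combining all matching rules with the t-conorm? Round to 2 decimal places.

R1: moderate=0.72, mid=0.09; AND[min(a, b)] → w = 0.09
R2: full=0.14, ¬far=1−0.70=0.30; OR[max(a, b)] → w = 0.30
R3: mid=0.09, full=0.14; AND[min(a, b)] → w = 0.09
R4: ¬far=1−0.70=0.30, ¬empty=1−0.38=0.62; OR[max(a, b)] → w = 0.62
Rules with consequent 'strong': {R2, R3} → strengths 0.30, 0.09
Aggregate via t-conorm [max(a, b)]: 0.30

0.30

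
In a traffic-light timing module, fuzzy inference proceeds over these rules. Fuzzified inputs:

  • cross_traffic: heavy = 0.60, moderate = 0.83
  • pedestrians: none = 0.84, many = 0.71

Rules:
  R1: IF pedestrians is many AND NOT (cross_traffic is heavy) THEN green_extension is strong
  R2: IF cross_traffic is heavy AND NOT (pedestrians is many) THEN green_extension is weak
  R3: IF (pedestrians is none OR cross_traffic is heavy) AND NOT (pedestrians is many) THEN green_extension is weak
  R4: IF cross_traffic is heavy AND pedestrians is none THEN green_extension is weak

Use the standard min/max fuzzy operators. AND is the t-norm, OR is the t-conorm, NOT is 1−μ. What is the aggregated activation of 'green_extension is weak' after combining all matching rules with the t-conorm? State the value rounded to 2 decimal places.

0.60

R1: many=0.71, ¬heavy=1−0.60=0.40; AND[min(a, b)] → w = 0.40
R2: heavy=0.60, ¬many=1−0.71=0.29; AND[min(a, b)] → w = 0.29
R3: (none=0.84 OR heavy=0.60) = 0.84; AND[min(a, b)] with ¬many=1−0.71=0.29 → w = 0.29
R4: heavy=0.60, none=0.84; AND[min(a, b)] → w = 0.60
Rules with consequent 'weak': {R2, R3, R4} → strengths 0.29, 0.29, 0.60
Aggregate via t-conorm [max(a, b)]: 0.60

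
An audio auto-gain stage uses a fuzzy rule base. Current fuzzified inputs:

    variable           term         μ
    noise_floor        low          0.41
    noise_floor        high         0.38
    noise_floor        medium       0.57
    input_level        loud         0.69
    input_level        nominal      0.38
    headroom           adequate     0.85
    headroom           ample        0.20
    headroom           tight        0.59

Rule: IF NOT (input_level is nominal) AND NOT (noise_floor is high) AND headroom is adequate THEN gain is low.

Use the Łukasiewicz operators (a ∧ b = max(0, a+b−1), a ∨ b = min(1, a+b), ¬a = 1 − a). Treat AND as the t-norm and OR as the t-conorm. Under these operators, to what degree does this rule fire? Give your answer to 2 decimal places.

0.09

firing strength: ¬nominal=1−0.38=0.62, ¬high=1−0.38=0.62, adequate=0.85; AND[max(0, a+b−1)] → w = 0.09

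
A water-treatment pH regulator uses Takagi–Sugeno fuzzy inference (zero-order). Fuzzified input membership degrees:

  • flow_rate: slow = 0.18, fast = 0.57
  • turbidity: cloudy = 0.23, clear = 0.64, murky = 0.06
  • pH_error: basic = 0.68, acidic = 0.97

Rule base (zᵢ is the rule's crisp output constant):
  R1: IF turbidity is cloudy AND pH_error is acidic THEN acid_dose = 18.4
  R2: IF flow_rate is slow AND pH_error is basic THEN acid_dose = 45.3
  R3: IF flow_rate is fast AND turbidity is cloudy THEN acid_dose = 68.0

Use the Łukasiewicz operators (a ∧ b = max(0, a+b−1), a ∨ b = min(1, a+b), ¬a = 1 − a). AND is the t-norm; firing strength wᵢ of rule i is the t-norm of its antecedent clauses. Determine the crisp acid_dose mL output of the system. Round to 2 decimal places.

R1 (z=18.4): cloudy=0.23, acidic=0.97; AND[max(0, a+b−1)] → w = 0.20
R2 (z=45.3): slow=0.18, basic=0.68; AND[max(0, a+b−1)] → w = 0.00
R3 (z=68.0): fast=0.57, cloudy=0.23; AND[max(0, a+b−1)] → w = 0.00
Weighted average = (0.20·18.4 + 0.00·45.3 + 0.00·68.0) / (0.20 + 0.00 + 0.00)
  = 3.6800 / 0.2000 = 18.40

18.40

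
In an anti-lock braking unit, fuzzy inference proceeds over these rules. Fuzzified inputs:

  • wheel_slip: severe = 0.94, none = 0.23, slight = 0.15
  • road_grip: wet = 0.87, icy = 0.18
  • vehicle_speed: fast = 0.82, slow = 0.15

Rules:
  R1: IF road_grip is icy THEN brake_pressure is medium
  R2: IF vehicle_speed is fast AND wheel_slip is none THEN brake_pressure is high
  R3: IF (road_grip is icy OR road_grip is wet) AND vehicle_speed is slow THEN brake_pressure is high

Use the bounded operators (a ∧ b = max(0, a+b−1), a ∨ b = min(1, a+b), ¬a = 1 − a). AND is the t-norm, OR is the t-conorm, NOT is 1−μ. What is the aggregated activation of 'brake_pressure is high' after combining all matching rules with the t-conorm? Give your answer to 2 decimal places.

R1: icy=0.18 → w = 0.18
R2: fast=0.82, none=0.23; AND[max(0, a+b−1)] → w = 0.05
R3: (icy=0.18 OR wet=0.87) = 1.00; AND[max(0, a+b−1)] with slow=0.15 → w = 0.15
Rules with consequent 'high': {R2, R3} → strengths 0.05, 0.15
Aggregate via t-conorm [min(1, a+b)]: 0.20

0.20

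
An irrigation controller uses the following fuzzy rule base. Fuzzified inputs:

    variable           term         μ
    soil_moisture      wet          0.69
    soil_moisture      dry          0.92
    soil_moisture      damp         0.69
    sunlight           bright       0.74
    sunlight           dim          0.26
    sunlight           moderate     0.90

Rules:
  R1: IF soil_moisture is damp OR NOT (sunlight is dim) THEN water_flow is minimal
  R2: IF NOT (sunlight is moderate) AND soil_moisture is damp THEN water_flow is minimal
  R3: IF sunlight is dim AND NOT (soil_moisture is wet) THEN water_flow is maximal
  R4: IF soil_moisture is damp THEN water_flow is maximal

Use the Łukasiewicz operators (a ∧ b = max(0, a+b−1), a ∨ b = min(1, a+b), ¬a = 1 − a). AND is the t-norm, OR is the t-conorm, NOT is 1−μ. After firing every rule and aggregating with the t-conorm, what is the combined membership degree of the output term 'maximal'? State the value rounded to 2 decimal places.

0.69

R1: damp=0.69, ¬dim=1−0.26=0.74; OR[min(1, a+b)] → w = 1.00
R2: ¬moderate=1−0.90=0.10, damp=0.69; AND[max(0, a+b−1)] → w = 0.00
R3: dim=0.26, ¬wet=1−0.69=0.31; AND[max(0, a+b−1)] → w = 0.00
R4: damp=0.69 → w = 0.69
Rules with consequent 'maximal': {R3, R4} → strengths 0.00, 0.69
Aggregate via t-conorm [min(1, a+b)]: 0.69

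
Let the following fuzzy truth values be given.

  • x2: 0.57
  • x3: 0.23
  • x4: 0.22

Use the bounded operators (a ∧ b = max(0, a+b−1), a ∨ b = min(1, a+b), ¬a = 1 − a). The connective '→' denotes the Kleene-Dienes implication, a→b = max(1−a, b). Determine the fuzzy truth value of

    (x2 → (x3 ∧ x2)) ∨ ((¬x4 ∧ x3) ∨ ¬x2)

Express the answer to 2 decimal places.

0.87

x3 ∧ x2 = max(0, a+b−1) on (0.23, 0.57) = 0.00
x2 → (x3 ∧ x2)  [Kleene-Dienes: max(1−a, b)] with a=0.57, b=0.00 → 0.43
¬x4 = 1 − 0.22 = 0.78
¬x4 ∧ x3 = max(0, a+b−1) on (0.78, 0.23) = 0.01
¬x2 = 1 − 0.57 = 0.43
(¬x4 ∧ x3) ∨ ¬x2 = min(1, a+b) on (0.01, 0.43) = 0.44
(x2 → (x3 ∧ x2)) ∨ ((¬x4 ∧ x3) ∨ ¬x2) = min(1, a+b) on (0.43, 0.44) = 0.87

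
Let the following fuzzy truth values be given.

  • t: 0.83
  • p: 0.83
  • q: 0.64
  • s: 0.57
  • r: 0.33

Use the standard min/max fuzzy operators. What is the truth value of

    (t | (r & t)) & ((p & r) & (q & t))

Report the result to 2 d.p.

0.33

r & t = min(a, b) on (0.33, 0.83) = 0.33
t | (r & t) = max(a, b) on (0.83, 0.33) = 0.83
p & r = min(a, b) on (0.83, 0.33) = 0.33
q & t = min(a, b) on (0.64, 0.83) = 0.64
(p & r) & (q & t) = min(a, b) on (0.33, 0.64) = 0.33
(t | (r & t)) & ((p & r) & (q & t)) = min(a, b) on (0.83, 0.33) = 0.33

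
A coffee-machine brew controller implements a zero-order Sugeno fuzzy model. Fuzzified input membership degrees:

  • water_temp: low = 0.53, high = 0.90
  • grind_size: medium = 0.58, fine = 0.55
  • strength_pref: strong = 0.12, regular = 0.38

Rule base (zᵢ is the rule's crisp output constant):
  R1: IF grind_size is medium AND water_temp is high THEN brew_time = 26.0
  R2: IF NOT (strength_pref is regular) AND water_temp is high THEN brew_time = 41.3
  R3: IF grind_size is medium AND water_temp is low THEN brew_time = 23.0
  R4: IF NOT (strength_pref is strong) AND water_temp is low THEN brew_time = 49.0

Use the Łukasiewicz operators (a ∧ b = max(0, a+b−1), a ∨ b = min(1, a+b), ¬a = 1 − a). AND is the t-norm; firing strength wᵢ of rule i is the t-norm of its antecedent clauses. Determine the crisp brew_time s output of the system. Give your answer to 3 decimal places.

R1 (z=26.0): medium=0.58, high=0.90; AND[max(0, a+b−1)] → w = 0.48
R2 (z=41.3): ¬regular=1−0.38=0.62, high=0.90; AND[max(0, a+b−1)] → w = 0.52
R3 (z=23.0): medium=0.58, low=0.53; AND[max(0, a+b−1)] → w = 0.11
R4 (z=49.0): ¬strong=1−0.12=0.88, low=0.53; AND[max(0, a+b−1)] → w = 0.41
Weighted average = (0.48·26.0 + 0.52·41.3 + 0.11·23.0 + 0.41·49.0) / (0.48 + 0.52 + 0.11 + 0.41)
  = 56.5760 / 1.5200 = 37.221

37.221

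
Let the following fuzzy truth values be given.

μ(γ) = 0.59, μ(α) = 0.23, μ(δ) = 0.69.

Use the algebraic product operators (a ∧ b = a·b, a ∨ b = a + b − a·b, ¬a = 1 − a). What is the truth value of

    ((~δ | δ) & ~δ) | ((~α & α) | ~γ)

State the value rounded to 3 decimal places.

~δ = 1 − 0.6900 = 0.3100
~δ | δ = a + b − a·b on (0.3100, 0.6900) = 0.7861
~δ = 1 − 0.6900 = 0.3100
(~δ | δ) & ~δ = a·b on (0.7861, 0.3100) = 0.2437
~α = 1 − 0.2300 = 0.7700
~α & α = a·b on (0.7700, 0.2300) = 0.1771
~γ = 1 − 0.5900 = 0.4100
(~α & α) | ~γ = a + b − a·b on (0.1771, 0.4100) = 0.5145
((~δ | δ) & ~δ) | ((~α & α) | ~γ) = a + b − a·b on (0.2437, 0.5145) = 0.6328

0.633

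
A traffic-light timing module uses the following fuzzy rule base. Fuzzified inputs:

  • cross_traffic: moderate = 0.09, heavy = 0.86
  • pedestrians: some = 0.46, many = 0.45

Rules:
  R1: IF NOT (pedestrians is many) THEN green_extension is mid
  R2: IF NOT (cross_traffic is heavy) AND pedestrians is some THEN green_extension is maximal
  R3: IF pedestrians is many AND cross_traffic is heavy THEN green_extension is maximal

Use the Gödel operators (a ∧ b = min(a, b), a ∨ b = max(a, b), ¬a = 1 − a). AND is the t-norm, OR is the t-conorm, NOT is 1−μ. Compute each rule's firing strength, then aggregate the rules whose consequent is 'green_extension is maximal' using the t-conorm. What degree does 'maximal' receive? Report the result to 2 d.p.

0.45

R1: ¬many=1−0.45=0.55 → w = 0.55
R2: ¬heavy=1−0.86=0.14, some=0.46; AND[min(a, b)] → w = 0.14
R3: many=0.45, heavy=0.86; AND[min(a, b)] → w = 0.45
Rules with consequent 'maximal': {R2, R3} → strengths 0.14, 0.45
Aggregate via t-conorm [max(a, b)]: 0.45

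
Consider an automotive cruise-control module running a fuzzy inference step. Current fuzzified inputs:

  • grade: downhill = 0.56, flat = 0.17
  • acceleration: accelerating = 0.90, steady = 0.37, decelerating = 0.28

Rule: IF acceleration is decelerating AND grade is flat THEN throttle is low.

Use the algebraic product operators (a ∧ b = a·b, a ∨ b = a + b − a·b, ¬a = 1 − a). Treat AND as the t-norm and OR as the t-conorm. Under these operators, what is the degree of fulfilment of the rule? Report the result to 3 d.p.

firing strength: decelerating=0.28, flat=0.17; AND[a·b] → w = 0.0476

0.048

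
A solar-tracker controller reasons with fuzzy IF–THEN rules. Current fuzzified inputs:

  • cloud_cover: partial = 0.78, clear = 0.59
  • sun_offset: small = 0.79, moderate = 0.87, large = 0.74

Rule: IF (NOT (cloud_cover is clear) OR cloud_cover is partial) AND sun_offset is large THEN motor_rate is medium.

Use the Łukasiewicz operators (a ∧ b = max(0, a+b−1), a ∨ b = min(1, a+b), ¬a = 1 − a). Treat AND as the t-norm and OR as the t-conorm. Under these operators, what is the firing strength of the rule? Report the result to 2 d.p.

0.74

firing strength: (¬clear=1−0.59=0.41 OR partial=0.78) = 1.00; AND[max(0, a+b−1)] with large=0.74 → w = 0.74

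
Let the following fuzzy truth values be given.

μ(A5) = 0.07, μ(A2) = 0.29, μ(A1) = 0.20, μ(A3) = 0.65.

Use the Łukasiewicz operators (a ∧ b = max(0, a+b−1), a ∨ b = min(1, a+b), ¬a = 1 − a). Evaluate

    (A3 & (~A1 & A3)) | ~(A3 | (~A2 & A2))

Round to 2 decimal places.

0.45

~A1 = 1 − 0.20 = 0.80
~A1 & A3 = max(0, a+b−1) on (0.80, 0.65) = 0.45
A3 & (~A1 & A3) = max(0, a+b−1) on (0.65, 0.45) = 0.10
~A2 = 1 − 0.29 = 0.71
~A2 & A2 = max(0, a+b−1) on (0.71, 0.29) = 0.00
A3 | (~A2 & A2) = min(1, a+b) on (0.65, 0.00) = 0.65
~(A3 | (~A2 & A2)) = 1 − 0.65 = 0.35
(A3 & (~A1 & A3)) | ~(A3 | (~A2 & A2)) = min(1, a+b) on (0.10, 0.35) = 0.45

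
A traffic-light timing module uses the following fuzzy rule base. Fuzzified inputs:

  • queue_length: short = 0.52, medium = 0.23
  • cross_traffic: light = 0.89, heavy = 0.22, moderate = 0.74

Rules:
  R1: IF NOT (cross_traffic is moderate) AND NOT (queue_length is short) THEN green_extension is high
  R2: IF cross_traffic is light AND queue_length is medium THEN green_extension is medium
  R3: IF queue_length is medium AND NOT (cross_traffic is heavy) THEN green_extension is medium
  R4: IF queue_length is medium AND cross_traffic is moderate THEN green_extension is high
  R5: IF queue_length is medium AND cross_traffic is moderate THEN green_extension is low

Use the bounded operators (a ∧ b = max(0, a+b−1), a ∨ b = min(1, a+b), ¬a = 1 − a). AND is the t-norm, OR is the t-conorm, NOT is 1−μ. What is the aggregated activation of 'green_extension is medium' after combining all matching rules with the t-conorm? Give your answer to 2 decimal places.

R1: ¬moderate=1−0.74=0.26, ¬short=1−0.52=0.48; AND[max(0, a+b−1)] → w = 0.00
R2: light=0.89, medium=0.23; AND[max(0, a+b−1)] → w = 0.12
R3: medium=0.23, ¬heavy=1−0.22=0.78; AND[max(0, a+b−1)] → w = 0.01
R4: medium=0.23, moderate=0.74; AND[max(0, a+b−1)] → w = 0.00
R5: medium=0.23, moderate=0.74; AND[max(0, a+b−1)] → w = 0.00
Rules with consequent 'medium': {R2, R3} → strengths 0.12, 0.01
Aggregate via t-conorm [min(1, a+b)]: 0.13

0.13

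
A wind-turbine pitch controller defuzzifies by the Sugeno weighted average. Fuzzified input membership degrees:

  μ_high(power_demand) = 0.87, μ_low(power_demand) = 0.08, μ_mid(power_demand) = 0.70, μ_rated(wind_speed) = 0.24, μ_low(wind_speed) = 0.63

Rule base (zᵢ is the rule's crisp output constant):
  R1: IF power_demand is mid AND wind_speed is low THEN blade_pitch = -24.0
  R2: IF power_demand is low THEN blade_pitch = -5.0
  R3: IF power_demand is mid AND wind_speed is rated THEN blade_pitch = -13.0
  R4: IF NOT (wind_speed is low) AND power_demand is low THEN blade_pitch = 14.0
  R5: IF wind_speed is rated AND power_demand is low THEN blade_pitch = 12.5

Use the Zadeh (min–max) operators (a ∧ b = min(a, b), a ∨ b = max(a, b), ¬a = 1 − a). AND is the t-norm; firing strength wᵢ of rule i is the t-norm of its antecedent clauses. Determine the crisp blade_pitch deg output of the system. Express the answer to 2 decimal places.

R1 (z=-24.0): mid=0.70, low=0.63; AND[min(a, b)] → w = 0.63
R2 (z=-5.0): low=0.08 → w = 0.08
R3 (z=-13.0): mid=0.70, rated=0.24; AND[min(a, b)] → w = 0.24
R4 (z=14.0): ¬low=1−0.63=0.37, low=0.08; AND[min(a, b)] → w = 0.08
R5 (z=12.5): rated=0.24, low=0.08; AND[min(a, b)] → w = 0.08
Weighted average = (0.63·-24.0 + 0.08·-5.0 + 0.24·-13.0 + 0.08·14.0 + 0.08·12.5) / (0.63 + 0.08 + 0.24 + 0.08 + 0.08)
  = -16.5200 / 1.1100 = -14.88

-14.88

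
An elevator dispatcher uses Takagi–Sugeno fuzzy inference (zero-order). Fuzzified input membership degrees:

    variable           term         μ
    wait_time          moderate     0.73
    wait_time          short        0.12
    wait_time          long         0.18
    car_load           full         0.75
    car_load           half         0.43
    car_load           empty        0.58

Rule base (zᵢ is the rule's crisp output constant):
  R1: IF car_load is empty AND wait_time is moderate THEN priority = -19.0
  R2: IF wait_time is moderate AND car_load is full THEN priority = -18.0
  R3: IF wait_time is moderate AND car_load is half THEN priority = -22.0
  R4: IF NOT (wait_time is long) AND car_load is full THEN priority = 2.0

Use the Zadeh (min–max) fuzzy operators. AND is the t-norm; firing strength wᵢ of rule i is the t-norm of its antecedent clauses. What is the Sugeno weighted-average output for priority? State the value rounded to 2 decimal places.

-12.90

R1 (z=-19.0): empty=0.58, moderate=0.73; AND[min(a, b)] → w = 0.58
R2 (z=-18.0): moderate=0.73, full=0.75; AND[min(a, b)] → w = 0.73
R3 (z=-22.0): moderate=0.73, half=0.43; AND[min(a, b)] → w = 0.43
R4 (z=2.0): ¬long=1−0.18=0.82, full=0.75; AND[min(a, b)] → w = 0.75
Weighted average = (0.58·-19.0 + 0.73·-18.0 + 0.43·-22.0 + 0.75·2.0) / (0.58 + 0.73 + 0.43 + 0.75)
  = -32.1200 / 2.4900 = -12.90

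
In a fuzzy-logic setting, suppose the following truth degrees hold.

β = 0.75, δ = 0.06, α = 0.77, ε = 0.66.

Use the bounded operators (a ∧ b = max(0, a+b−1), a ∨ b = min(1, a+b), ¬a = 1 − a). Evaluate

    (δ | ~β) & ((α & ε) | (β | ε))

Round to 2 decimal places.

~β = 1 − 0.75 = 0.25
δ | ~β = min(1, a+b) on (0.06, 0.25) = 0.31
α & ε = max(0, a+b−1) on (0.77, 0.66) = 0.43
β | ε = min(1, a+b) on (0.75, 0.66) = 1.00
(α & ε) | (β | ε) = min(1, a+b) on (0.43, 1.00) = 1.00
(δ | ~β) & ((α & ε) | (β | ε)) = max(0, a+b−1) on (0.31, 1.00) = 0.31

0.31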